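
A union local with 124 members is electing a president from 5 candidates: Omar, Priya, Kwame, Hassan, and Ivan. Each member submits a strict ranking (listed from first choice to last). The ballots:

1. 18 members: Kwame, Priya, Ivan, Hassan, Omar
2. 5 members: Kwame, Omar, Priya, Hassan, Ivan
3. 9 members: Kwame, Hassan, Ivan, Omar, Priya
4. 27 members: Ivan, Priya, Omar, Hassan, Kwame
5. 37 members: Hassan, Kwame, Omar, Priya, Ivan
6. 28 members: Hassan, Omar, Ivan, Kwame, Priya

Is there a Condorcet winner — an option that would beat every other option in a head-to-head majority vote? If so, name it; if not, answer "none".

Hassan

Hassan vs Omar: 92–32 for Hassan.
Hassan vs Priya: 74–50 for Hassan.
Hassan vs Kwame: 92–32 for Hassan.
Hassan vs Ivan: 79–45 for Hassan.
Hassan beats every other option head-to-head.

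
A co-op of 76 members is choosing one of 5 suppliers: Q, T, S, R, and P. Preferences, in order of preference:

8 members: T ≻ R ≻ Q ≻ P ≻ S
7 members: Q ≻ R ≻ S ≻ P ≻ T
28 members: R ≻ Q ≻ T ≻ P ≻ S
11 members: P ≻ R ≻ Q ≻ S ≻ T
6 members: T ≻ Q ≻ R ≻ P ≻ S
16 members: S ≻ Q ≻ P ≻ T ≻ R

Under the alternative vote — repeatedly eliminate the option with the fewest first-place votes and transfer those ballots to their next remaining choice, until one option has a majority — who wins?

R

Round 1: Q 7, T 14, S 16, R 28, P 11. Eliminate Q.
Round 2: T 14, S 16, R 35, P 11. Eliminate P.
Round 3: T 14, S 16, R 46. R has a majority.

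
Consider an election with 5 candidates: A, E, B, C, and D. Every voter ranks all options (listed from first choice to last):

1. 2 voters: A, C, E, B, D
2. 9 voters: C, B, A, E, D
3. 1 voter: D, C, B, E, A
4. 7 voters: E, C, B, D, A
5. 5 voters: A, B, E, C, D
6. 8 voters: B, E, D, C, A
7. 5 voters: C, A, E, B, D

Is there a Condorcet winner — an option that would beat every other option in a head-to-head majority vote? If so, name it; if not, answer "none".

none

Checking pairwise contests:
B beats A 25–12.
A beats E 21–16.
C beats B 24–13.
E beats C 20–17.
A beats D 21–16.
Every option loses at least one head-to-head, so there is no Condorcet winner.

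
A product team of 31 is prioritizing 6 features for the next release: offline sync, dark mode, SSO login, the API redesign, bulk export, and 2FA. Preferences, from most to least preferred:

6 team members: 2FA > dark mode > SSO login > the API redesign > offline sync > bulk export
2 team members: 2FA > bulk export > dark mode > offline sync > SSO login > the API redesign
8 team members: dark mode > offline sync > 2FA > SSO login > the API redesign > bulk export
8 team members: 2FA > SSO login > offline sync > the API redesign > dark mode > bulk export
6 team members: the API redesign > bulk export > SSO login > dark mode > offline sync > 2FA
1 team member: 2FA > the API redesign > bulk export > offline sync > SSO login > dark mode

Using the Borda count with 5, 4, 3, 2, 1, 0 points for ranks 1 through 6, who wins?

offline sync: 6·1 + 2·2 + 8·4 + 8·3 + 6·1 + 1·2 = 74
dark mode: 6·4 + 2·3 + 8·5 + 8·1 + 6·2 + 1·0 = 90
SSO login: 6·3 + 2·1 + 8·2 + 8·4 + 6·3 + 1·1 = 87
the API redesign: 6·2 + 2·0 + 8·1 + 8·2 + 6·5 + 1·4 = 70
bulk export: 6·0 + 2·4 + 8·0 + 8·0 + 6·4 + 1·3 = 35
2FA: 6·5 + 2·5 + 8·3 + 8·5 + 6·0 + 1·5 = 109
2FA has the highest Borda score (109).

2FA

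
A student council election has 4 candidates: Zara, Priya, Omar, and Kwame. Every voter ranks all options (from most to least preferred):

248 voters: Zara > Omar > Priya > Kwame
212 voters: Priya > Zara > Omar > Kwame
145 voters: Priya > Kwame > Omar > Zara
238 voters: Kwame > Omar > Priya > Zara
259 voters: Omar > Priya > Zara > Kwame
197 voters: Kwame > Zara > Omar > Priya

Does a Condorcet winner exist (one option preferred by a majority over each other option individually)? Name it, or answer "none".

Checking pairwise contests:
Priya beats Zara 854–445.
Omar beats Priya 942–357.
Zara beats Omar 657–642.
Zara beats Kwame 719–580.
Every option loses at least one head-to-head, so there is no Condorcet winner.

none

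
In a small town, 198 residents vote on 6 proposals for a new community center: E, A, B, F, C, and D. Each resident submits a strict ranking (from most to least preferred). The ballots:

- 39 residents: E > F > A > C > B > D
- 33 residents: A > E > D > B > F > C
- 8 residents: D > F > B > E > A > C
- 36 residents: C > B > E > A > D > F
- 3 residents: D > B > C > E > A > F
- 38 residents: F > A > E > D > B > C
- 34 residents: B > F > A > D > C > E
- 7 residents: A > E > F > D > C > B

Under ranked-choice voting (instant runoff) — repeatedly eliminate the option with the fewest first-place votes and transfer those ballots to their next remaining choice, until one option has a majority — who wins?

Round 1: E 39, A 40, B 34, F 38, C 36, D 11. Eliminate D.
Round 2: E 39, A 40, B 37, F 46, C 36. Eliminate C.
Round 3: E 39, A 40, B 73, F 46. Eliminate E.
Round 4: A 40, B 73, F 85. Eliminate A.
Round 5: B 106, F 92. B has a majority.

B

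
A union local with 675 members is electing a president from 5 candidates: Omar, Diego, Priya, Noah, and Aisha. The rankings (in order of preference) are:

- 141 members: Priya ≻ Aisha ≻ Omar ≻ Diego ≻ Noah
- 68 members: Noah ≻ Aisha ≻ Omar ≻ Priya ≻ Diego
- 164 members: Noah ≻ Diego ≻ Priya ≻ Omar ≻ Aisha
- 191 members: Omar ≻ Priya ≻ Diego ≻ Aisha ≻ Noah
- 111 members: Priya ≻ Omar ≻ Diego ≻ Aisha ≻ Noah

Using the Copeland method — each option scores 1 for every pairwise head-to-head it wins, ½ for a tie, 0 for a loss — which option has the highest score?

Omar: beats Diego, Noah, and Aisha; loses to Priya → score 3.
Diego: beats Noah and Aisha; loses to Omar and Priya → score 2.
Priya: beats Omar, Diego, Noah, and Aisha → score 4.
Noah: loses to Omar, Diego, Priya, and Aisha → score 0.
Aisha: beats Noah; loses to Omar, Diego, and Priya → score 1.
Priya has the best pairwise record.

Priya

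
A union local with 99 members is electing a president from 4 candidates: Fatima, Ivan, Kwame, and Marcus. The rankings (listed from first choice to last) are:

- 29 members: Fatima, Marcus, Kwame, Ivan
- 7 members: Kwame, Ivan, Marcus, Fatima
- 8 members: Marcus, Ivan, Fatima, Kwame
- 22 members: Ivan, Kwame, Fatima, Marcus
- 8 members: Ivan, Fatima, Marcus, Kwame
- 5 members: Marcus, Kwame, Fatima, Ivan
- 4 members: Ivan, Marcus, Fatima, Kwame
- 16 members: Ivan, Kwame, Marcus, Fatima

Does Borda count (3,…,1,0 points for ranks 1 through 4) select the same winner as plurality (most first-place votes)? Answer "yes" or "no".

Borda — scores: Fatima 142, Ivan 180, Kwame 136, Marcus 136. Winner: Ivan.
Plurality — first-place votes: Fatima 29, Ivan 50, Kwame 7, Marcus 13. Winner: Ivan.
The two methods agree.

yes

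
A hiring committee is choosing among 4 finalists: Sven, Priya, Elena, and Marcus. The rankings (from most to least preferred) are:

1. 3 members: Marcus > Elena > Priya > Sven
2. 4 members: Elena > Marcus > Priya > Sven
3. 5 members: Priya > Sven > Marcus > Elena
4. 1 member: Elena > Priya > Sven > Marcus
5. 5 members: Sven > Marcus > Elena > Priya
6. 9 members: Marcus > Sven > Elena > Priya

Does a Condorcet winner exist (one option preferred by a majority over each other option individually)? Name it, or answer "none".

Marcus

Marcus vs Sven: 16–11 for Marcus.
Marcus vs Priya: 21–6 for Marcus.
Marcus vs Elena: 22–5 for Marcus.
Marcus beats every other option head-to-head.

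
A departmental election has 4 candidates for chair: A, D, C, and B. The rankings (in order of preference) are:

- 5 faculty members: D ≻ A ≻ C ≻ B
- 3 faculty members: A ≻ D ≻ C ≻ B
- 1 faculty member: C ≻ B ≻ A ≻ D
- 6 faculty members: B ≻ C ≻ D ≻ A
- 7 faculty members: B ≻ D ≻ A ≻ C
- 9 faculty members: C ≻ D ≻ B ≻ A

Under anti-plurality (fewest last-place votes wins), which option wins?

Last-place votes: A 15, D 1, C 7, B 8.
D is ranked last by the fewest voters, so D wins.

D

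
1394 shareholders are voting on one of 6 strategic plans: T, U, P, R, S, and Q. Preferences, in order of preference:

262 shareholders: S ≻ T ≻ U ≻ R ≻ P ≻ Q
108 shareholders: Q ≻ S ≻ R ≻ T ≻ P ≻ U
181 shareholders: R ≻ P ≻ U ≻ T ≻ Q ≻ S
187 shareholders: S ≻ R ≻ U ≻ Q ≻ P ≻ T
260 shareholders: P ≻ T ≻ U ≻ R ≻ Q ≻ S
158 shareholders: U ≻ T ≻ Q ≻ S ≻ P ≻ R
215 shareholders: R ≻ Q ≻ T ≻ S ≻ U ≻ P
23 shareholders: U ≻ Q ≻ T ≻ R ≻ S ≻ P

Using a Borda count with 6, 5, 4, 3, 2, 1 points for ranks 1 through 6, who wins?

R

T: 262·5 + 108·3 + 181·3 + 187·1 + 260·5 + 158·5 + 215·4 + 23·4 = 5406
U: 262·4 + 108·1 + 181·4 + 187·4 + 260·4 + 158·6 + 215·2 + 23·6 = 5184
P: 262·2 + 108·2 + 181·5 + 187·2 + 260·6 + 158·2 + 215·1 + 23·1 = 4133
R: 262·3 + 108·4 + 181·6 + 187·5 + 260·3 + 158·1 + 215·6 + 23·3 = 5536
S: 262·6 + 108·5 + 181·1 + 187·6 + 260·1 + 158·3 + 215·3 + 23·2 = 4840
Q: 262·1 + 108·6 + 181·2 + 187·3 + 260·2 + 158·4 + 215·5 + 23·5 = 4175
R has the highest Borda score (5536).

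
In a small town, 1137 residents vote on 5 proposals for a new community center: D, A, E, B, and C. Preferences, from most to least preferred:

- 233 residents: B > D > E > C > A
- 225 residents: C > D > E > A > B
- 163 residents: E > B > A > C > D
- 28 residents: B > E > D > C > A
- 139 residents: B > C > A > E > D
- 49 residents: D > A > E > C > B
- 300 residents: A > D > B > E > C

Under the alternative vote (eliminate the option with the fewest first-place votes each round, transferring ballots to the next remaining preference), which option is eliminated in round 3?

Round 1: D 49, A 300, E 163, B 400, C 225. Eliminate D.
Round 2: A 349, E 163, B 400, C 225. Eliminate E.
Round 3: A 349, B 563, C 225. Eliminate C.

C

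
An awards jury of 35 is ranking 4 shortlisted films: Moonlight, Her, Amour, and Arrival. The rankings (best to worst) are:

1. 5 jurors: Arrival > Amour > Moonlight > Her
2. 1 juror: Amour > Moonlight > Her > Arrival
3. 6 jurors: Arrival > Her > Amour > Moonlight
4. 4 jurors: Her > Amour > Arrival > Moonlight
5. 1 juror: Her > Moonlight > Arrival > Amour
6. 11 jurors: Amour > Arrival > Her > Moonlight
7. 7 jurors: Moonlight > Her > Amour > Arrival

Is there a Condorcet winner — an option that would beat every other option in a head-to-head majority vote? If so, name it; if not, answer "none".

none

Checking pairwise contests:
Her beats Moonlight 22–13.
Arrival beats Her 22–13.
Her beats Amour 18–17.
Amour beats Arrival 23–12.
Every option loses at least one head-to-head, so there is no Condorcet winner.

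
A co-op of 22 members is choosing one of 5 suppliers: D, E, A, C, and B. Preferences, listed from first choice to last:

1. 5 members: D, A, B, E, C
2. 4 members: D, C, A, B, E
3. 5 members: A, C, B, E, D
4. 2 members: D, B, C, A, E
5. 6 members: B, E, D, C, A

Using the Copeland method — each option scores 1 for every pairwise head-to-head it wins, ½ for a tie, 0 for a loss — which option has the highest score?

D

D: beats A and C; ties E and B → score 3.
E: ties D and C; loses to A and B → score 1.
A: beats E and B; loses to D and C → score 2.
C: beats A; ties E; loses to D and B → score 1.5.
B: beats E and C; ties D; loses to A → score 2.5.
D has the best pairwise record.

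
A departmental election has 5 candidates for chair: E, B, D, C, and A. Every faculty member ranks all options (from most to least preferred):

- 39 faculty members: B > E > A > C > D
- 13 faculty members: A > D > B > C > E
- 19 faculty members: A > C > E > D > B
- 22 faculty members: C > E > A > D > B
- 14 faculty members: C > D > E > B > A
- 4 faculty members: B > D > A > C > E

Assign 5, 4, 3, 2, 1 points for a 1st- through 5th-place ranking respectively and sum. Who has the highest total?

E: 39·4 + 13·1 + 19·3 + 22·4 + 14·3 + 4·1 = 360
B: 39·5 + 13·3 + 19·1 + 22·1 + 14·2 + 4·5 = 323
D: 39·1 + 13·4 + 19·2 + 22·2 + 14·4 + 4·4 = 245
C: 39·2 + 13·2 + 19·4 + 22·5 + 14·5 + 4·2 = 368
A: 39·3 + 13·5 + 19·5 + 22·3 + 14·1 + 4·3 = 369
A has the highest Borda score (369).

A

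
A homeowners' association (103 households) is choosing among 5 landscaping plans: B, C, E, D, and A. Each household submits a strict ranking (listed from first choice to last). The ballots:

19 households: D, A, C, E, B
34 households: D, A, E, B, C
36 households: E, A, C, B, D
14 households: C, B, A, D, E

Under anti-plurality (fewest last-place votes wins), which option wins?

Last-place votes: B 19, C 34, E 14, D 36, A 0.
A is ranked last by the fewest voters, so A wins.

A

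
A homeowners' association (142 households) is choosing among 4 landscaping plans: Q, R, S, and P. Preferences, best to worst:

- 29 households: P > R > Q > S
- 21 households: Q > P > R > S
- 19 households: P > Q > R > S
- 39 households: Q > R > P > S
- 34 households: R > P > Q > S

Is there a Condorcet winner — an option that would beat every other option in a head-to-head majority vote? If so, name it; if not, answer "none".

Checking pairwise contests:
P beats Q 82–60.
Q beats R 79–63.
Q beats S 142–0.
R beats P 73–69.
Every option loses at least one head-to-head, so there is no Condorcet winner.

none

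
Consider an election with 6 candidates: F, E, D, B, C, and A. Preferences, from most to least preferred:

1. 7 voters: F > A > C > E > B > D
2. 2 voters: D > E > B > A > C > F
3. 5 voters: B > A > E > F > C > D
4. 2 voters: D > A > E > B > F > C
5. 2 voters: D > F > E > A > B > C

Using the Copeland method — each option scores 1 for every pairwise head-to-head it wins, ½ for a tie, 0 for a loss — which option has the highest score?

A

F: beats D and C; ties E, B, and A → score 3.5.
E: beats D, B, and C; ties F; loses to A → score 3.5.
D: loses to F, E, B, C, and A → score 0.
B: beats D and C; ties F; loses to E and A → score 2.5.
C: beats D; loses to F, E, B, and A → score 1.
A: beats E, D, B, and C; ties F → score 4.5.
A has the best pairwise record.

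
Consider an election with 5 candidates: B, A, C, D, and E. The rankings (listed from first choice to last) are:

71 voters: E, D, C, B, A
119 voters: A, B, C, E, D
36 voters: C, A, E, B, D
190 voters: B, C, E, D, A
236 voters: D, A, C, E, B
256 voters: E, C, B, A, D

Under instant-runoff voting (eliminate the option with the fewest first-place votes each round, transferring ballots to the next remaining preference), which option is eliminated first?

Round 1: B 190, A 119, C 36, D 236, E 327. Eliminate C.

C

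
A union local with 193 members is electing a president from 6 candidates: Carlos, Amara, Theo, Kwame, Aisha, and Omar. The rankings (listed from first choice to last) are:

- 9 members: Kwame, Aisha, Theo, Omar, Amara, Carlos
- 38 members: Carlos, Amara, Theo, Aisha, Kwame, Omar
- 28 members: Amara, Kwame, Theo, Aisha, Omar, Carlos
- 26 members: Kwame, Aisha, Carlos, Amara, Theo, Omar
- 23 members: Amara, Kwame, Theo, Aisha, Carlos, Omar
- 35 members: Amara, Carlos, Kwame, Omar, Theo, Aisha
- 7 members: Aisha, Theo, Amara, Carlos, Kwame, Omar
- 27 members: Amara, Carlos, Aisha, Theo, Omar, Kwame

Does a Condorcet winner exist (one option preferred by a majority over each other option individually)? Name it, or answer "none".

Amara

Amara vs Carlos: 129–64 for Amara.
Amara vs Theo: 177–16 for Amara.
Amara vs Kwame: 158–35 for Amara.
Amara vs Aisha: 151–42 for Amara.
Amara vs Omar: 184–9 for Amara.
Amara beats every other option head-to-head.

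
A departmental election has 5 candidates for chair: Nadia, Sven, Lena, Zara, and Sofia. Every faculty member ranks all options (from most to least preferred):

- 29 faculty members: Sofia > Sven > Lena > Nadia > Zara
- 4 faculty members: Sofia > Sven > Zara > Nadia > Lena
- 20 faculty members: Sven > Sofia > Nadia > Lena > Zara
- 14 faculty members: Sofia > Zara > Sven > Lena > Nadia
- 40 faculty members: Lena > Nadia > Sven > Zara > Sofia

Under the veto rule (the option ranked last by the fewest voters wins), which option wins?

Sven

Last-place votes: Nadia 14, Sven 0, Lena 4, Zara 49, Sofia 40.
Sven is ranked last by the fewest voters, so Sven wins.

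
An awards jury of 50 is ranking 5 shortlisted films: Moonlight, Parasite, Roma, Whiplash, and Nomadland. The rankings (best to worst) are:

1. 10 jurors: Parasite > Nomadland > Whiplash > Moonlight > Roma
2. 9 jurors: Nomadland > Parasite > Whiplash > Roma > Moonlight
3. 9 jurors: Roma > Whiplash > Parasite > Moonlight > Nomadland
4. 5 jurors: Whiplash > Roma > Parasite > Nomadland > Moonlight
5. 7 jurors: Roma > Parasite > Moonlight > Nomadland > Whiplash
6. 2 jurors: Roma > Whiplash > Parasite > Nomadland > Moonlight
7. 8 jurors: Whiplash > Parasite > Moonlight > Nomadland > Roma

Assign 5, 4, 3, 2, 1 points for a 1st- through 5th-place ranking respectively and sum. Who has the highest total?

Moonlight: 10·2 + 9·1 + 9·2 + 5·1 + 7·3 + 2·1 + 8·3 = 99
Parasite: 10·5 + 9·4 + 9·3 + 5·3 + 7·4 + 2·3 + 8·4 = 194
Roma: 10·1 + 9·2 + 9·5 + 5·4 + 7·5 + 2·5 + 8·1 = 146
Whiplash: 10·3 + 9·3 + 9·4 + 5·5 + 7·1 + 2·4 + 8·5 = 173
Nomadland: 10·4 + 9·5 + 9·1 + 5·2 + 7·2 + 2·2 + 8·2 = 138
Parasite has the highest Borda score (194).

Parasite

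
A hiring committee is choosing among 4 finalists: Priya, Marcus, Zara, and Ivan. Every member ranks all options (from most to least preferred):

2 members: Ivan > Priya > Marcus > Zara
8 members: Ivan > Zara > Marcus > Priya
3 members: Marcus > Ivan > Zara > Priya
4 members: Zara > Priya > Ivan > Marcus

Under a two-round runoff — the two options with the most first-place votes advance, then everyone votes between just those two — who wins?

Round 1 first-place votes: Priya 0, Marcus 3, Zara 4, Ivan 10.
Ivan and Zara advance.
Runoff: Ivan is preferred to Zara by 13 voters; Zara by 4.
Ivan wins the runoff.

Ivan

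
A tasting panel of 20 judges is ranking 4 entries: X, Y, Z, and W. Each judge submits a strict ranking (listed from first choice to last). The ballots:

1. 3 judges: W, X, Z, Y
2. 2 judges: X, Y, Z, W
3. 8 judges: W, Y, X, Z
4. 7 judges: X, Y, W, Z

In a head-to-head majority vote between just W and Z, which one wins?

W

Voters preferring W to Z: 18; preferring Z to W: 2.
W wins the head-to-head.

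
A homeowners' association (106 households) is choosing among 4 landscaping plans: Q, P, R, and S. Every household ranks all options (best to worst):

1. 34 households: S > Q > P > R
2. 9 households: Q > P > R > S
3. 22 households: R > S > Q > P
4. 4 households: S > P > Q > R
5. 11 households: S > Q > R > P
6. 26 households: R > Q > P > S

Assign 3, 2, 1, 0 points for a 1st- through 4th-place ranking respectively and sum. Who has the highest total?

Q: 34·2 + 9·3 + 22·1 + 4·1 + 11·2 + 26·2 = 195
P: 34·1 + 9·2 + 22·0 + 4·2 + 11·0 + 26·1 = 86
R: 34·0 + 9·1 + 22·3 + 4·0 + 11·1 + 26·3 = 164
S: 34·3 + 9·0 + 22·2 + 4·3 + 11·3 + 26·0 = 191
Q has the highest Borda score (195).

Q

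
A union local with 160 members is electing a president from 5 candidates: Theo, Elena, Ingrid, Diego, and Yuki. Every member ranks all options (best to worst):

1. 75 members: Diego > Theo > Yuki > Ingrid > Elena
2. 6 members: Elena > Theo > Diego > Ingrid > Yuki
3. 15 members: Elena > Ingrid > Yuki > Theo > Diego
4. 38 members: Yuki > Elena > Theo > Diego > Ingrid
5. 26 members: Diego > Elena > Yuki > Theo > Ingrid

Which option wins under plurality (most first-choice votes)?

Diego

First-place votes: Theo 0, Elena 21, Ingrid 0, Diego 101, Yuki 38.
Diego has the most first-place votes.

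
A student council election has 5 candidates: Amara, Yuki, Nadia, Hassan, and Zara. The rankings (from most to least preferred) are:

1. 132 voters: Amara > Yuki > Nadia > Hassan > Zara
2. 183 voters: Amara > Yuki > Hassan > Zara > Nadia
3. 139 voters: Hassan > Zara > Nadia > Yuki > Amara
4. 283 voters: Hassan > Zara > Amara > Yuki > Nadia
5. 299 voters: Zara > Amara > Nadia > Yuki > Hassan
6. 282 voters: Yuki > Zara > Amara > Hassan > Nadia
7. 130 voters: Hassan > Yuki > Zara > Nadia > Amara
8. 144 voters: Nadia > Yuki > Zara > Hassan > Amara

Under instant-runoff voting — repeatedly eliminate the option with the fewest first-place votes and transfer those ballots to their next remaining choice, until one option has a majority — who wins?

Round 1: Amara 315, Yuki 282, Nadia 144, Hassan 552, Zara 299. Eliminate Nadia.
Round 2: Amara 315, Yuki 426, Hassan 552, Zara 299. Eliminate Zara.
Round 3: Amara 614, Yuki 426, Hassan 552. Eliminate Yuki.
Round 4: Amara 896, Hassan 696. Amara has a majority.

Amara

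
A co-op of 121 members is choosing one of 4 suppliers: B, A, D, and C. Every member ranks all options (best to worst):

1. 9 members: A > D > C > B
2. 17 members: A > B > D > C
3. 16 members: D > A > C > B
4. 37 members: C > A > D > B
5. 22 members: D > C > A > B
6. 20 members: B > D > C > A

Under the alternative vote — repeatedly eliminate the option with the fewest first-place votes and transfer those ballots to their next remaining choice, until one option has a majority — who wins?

D

Round 1: B 20, A 26, D 38, C 37. Eliminate B.
Round 2: A 26, D 58, C 37. Eliminate A.
Round 3: D 84, C 37. D has a majority.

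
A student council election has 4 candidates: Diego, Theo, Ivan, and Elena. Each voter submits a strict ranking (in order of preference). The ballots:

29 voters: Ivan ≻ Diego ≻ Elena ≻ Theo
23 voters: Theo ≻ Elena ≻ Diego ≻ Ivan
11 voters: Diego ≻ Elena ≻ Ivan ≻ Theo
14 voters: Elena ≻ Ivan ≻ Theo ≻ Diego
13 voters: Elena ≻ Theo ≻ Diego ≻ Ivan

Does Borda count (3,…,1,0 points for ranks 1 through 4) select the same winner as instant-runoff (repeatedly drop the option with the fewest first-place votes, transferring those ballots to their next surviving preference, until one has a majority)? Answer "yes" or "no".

Borda — scores: Diego 127, Theo 109, Ivan 126, Elena 178. Winner: Elena.
Instant-runoff — R1 Diego 11, Theo 23, Ivan 29, Elena 27 (Diego out); R2 Theo 23, Ivan 29, Elena 38 (Theo out); R3 Ivan 29, Elena 61 (Elena winner). Winner: Elena.
The two methods agree.

yes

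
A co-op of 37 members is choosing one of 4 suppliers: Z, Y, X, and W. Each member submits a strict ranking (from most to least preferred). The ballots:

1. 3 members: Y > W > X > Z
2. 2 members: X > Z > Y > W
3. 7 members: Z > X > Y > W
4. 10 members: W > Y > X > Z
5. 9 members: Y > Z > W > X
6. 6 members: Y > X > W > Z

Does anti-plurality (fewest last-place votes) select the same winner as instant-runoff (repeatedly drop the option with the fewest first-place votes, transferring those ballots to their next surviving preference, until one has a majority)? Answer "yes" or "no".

yes

Anti-plurality — last-place votes: Z 19, Y 0, X 9, W 9. Winner: Y.
Instant-runoff — R1 Z 7, Y 18, X 2, W 10 (X out); R2 Z 9, Y 18, W 10 (Z out); R3 Y 27, W 10 (Y winner). Winner: Y.
The two methods agree.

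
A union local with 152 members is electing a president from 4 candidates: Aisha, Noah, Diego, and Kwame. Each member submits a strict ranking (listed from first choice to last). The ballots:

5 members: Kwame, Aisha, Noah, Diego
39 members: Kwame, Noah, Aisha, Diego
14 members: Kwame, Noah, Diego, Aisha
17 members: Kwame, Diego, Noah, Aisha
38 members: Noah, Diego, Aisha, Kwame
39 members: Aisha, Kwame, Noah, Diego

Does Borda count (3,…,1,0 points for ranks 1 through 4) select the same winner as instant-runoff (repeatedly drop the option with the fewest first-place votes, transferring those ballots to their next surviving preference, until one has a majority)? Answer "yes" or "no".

Borda — scores: Aisha 204, Noah 281, Diego 124, Kwame 303. Winner: Kwame.
Instant-runoff — R1 Aisha 39, Noah 38, Diego 0, Kwame 75 (Diego out); R2 Aisha 39, Noah 38, Kwame 75 (Noah out); R3 Aisha 77, Kwame 75 (Aisha winner). Winner: Aisha.
The two methods disagree.

no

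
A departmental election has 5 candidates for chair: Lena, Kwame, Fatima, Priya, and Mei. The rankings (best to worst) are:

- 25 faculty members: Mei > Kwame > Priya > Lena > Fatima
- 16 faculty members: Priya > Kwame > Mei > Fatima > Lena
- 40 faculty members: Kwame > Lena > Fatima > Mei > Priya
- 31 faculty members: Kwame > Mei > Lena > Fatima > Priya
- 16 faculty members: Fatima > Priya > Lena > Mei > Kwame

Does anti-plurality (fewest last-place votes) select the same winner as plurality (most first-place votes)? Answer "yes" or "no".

no

Anti-plurality — last-place votes: Lena 16, Kwame 16, Fatima 25, Priya 71, Mei 0. Winner: Mei.
Plurality — first-place votes: Lena 0, Kwame 71, Fatima 16, Priya 16, Mei 25. Winner: Kwame.
The two methods disagree.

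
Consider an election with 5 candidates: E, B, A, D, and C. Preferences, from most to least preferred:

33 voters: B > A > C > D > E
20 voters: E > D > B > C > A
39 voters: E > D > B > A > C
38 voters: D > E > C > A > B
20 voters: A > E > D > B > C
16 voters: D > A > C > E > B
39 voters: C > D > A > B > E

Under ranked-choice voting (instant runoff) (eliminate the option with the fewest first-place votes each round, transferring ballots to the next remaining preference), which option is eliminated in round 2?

B

Round 1: E 59, B 33, A 20, D 54, C 39. Eliminate A.
Round 2: E 79, B 33, D 54, C 39. Eliminate B.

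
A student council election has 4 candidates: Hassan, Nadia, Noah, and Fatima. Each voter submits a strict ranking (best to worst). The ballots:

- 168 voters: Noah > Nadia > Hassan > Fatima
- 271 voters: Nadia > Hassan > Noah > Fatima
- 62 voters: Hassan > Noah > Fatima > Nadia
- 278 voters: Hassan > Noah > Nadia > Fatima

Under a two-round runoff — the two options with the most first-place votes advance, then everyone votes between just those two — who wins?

Nadia

Round 1 first-place votes: Hassan 340, Nadia 271, Noah 168, Fatima 0.
Hassan and Nadia advance.
Runoff: Hassan is preferred to Nadia by 340 voters; Nadia by 439.
Nadia wins the runoff.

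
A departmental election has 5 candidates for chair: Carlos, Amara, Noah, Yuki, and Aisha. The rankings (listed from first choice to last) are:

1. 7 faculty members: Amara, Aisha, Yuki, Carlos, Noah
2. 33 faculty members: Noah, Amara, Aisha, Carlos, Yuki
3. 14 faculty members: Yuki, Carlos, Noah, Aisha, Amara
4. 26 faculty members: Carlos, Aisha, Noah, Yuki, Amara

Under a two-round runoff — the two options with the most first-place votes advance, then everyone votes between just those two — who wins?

Carlos

Round 1 first-place votes: Carlos 26, Amara 7, Noah 33, Yuki 14, Aisha 0.
Noah and Carlos advance.
Runoff: Noah is preferred to Carlos by 33 voters; Carlos by 47.
Carlos wins the runoff.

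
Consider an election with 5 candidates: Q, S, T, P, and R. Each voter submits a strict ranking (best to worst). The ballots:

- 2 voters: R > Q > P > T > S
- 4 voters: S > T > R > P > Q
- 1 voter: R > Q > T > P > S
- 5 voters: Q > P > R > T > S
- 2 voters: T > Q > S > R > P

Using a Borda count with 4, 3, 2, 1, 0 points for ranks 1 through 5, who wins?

Q

Q: 2·3 + 4·0 + 1·3 + 5·4 + 2·3 = 35
S: 2·0 + 4·4 + 1·0 + 5·0 + 2·2 = 20
T: 2·1 + 4·3 + 1·2 + 5·1 + 2·4 = 29
P: 2·2 + 4·1 + 1·1 + 5·3 + 2·0 = 24
R: 2·4 + 4·2 + 1·4 + 5·2 + 2·1 = 32
Q has the highest Borda score (35).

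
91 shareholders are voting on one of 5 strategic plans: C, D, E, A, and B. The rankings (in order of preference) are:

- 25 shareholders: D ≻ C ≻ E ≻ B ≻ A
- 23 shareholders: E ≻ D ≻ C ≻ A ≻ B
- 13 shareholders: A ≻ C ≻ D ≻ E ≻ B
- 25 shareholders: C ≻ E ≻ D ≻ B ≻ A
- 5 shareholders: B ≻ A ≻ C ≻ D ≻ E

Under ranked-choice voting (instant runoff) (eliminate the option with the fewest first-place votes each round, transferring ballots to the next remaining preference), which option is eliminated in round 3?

E

Round 1: C 25, D 25, E 23, A 13, B 5. Eliminate B.
Round 2: C 25, D 25, E 23, A 18. Eliminate A.
Round 3: C 43, D 25, E 23. Eliminate E.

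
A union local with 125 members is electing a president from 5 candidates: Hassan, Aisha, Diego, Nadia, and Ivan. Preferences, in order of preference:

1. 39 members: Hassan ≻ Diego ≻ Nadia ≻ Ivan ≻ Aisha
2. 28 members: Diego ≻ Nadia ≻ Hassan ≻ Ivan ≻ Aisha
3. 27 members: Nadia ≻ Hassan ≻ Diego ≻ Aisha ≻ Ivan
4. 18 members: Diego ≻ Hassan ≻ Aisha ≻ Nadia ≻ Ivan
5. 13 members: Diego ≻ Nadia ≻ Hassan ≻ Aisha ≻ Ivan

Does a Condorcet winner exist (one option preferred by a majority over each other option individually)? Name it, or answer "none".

Checking pairwise contests:
Nadia beats Hassan 68–57.
Hassan beats Aisha 125–0.
Hassan beats Diego 66–59.
Diego beats Nadia 98–27.
Hassan beats Ivan 125–0.
Every option loses at least one head-to-head, so there is no Condorcet winner.

none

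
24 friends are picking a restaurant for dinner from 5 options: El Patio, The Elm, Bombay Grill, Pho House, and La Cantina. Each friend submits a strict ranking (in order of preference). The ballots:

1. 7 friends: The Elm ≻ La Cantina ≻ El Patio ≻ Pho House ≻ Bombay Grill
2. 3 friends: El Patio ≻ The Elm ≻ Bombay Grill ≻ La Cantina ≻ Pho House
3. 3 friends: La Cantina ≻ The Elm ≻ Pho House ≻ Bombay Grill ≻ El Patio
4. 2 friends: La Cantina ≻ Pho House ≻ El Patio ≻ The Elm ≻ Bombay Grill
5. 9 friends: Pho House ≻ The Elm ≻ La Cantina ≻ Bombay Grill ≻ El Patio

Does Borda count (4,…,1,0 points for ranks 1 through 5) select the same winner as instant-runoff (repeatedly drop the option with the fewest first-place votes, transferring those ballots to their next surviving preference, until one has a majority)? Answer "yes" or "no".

Borda — scores: El Patio 30, The Elm 75, Bombay Grill 18, Pho House 55, La Cantina 62. Winner: The Elm.
Instant-runoff — R1 El Patio 3, The Elm 7, Bombay Grill 0, Pho House 9, La Cantina 5 (Bombay Grill out); R2 El Patio 3, The Elm 7, Pho House 9, La Cantina 5 (El Patio out); R3 The Elm 10, Pho House 9, La Cantina 5 (La Cantina out); R4 The Elm 13, Pho House 11 (The Elm winner). Winner: The Elm.
The two methods agree.

yes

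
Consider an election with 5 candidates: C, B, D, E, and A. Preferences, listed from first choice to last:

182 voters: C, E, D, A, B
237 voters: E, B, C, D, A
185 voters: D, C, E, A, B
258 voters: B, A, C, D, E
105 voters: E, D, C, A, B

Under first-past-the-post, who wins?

E

First-place votes: C 182, B 258, D 185, E 342, A 0.
E has the most first-place votes.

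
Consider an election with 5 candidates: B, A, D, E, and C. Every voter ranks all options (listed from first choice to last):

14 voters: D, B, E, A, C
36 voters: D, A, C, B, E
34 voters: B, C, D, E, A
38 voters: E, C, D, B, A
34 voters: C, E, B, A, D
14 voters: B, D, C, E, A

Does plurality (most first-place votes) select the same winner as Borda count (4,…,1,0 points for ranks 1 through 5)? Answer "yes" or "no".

Plurality — first-place votes: B 48, A 0, D 50, E 38, C 34. Winner: D.
Borda — scores: B 376, A 156, D 386, E 330, C 452. Winner: C.
The two methods disagree.

no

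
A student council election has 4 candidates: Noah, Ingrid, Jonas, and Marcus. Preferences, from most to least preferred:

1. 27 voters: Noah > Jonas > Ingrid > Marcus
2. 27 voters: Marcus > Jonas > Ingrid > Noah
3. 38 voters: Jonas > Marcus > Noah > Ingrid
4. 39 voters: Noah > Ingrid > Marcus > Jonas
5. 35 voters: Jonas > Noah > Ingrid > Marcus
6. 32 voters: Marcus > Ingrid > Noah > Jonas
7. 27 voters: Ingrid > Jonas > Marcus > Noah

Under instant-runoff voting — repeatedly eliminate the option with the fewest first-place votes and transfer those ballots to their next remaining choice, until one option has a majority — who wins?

Jonas

Round 1: Noah 66, Ingrid 27, Jonas 73, Marcus 59. Eliminate Ingrid.
Round 2: Noah 66, Jonas 100, Marcus 59. Eliminate Marcus.
Round 3: Noah 98, Jonas 127. Jonas has a majority.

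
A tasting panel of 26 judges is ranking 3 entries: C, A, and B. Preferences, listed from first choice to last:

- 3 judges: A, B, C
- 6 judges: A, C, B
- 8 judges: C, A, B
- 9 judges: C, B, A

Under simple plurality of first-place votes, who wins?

First-place votes: C 17, A 9, B 0.
C has the most first-place votes.

C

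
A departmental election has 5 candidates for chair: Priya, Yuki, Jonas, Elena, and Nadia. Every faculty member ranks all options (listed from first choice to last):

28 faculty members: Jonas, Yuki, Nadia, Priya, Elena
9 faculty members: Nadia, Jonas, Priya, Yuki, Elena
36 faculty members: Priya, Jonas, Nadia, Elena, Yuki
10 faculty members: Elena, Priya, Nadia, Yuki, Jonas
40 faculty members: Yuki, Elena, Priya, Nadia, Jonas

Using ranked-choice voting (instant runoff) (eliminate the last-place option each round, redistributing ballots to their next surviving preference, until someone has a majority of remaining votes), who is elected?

Round 1: Priya 36, Yuki 40, Jonas 28, Elena 10, Nadia 9. Eliminate Nadia.
Round 2: Priya 36, Yuki 40, Jonas 37, Elena 10. Eliminate Elena.
Round 3: Priya 46, Yuki 40, Jonas 37. Eliminate Jonas.
Round 4: Priya 55, Yuki 68. Yuki has a majority.

Yuki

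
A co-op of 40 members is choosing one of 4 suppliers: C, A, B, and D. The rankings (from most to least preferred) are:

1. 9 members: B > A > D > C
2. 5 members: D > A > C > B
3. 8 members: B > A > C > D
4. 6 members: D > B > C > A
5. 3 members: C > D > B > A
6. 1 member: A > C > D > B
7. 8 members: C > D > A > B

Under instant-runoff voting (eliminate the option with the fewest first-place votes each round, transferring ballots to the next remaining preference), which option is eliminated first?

Round 1: C 11, A 1, B 17, D 11. Eliminate A.

A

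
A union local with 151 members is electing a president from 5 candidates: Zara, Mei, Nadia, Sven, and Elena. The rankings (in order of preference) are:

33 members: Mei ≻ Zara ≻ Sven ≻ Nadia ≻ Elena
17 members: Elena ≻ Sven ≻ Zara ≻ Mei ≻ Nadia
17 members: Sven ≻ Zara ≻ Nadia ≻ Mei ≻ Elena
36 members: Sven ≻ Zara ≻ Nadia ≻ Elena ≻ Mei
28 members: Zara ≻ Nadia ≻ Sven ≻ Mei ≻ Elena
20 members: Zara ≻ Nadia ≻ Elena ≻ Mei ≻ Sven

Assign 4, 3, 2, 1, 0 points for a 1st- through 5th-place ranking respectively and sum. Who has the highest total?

Zara

Zara: 33·3 + 17·2 + 17·3 + 36·3 + 28·4 + 20·4 = 484
Mei: 33·4 + 17·1 + 17·1 + 36·0 + 28·1 + 20·1 = 214
Nadia: 33·1 + 17·0 + 17·2 + 36·2 + 28·3 + 20·3 = 283
Sven: 33·2 + 17·3 + 17·4 + 36·4 + 28·2 + 20·0 = 385
Elena: 33·0 + 17·4 + 17·0 + 36·1 + 28·0 + 20·2 = 144
Zara has the highest Borda score (484).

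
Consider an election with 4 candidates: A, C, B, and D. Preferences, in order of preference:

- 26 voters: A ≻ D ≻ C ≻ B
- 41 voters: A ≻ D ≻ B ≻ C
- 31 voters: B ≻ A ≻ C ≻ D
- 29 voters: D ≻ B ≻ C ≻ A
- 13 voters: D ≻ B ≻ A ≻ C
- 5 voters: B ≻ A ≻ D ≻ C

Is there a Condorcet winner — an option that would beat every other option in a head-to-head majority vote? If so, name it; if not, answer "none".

Checking pairwise contests:
B beats A 78–67.
A beats C 116–29.
D beats B 109–36.
A beats D 103–42.
Every option loses at least one head-to-head, so there is no Condorcet winner.

none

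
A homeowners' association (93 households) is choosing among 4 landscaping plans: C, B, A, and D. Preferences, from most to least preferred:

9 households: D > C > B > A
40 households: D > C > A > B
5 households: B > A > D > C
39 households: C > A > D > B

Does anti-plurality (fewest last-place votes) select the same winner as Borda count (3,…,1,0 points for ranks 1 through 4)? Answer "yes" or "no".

no

Anti-plurality — last-place votes: C 5, B 79, A 9, D 0. Winner: D.
Borda — scores: C 215, B 24, A 128, D 191. Winner: C.
The two methods disagree.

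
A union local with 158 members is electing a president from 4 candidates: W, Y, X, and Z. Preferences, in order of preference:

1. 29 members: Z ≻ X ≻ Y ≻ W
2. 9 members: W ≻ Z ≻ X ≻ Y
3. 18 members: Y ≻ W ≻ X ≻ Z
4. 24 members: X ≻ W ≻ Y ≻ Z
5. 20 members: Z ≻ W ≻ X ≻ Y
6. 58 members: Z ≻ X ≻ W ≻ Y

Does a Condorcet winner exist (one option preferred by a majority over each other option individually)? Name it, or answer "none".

Z

Z vs W: 107–51 for Z.
Z vs Y: 116–42 for Z.
Z vs X: 116–42 for Z.
Z beats every other option head-to-head.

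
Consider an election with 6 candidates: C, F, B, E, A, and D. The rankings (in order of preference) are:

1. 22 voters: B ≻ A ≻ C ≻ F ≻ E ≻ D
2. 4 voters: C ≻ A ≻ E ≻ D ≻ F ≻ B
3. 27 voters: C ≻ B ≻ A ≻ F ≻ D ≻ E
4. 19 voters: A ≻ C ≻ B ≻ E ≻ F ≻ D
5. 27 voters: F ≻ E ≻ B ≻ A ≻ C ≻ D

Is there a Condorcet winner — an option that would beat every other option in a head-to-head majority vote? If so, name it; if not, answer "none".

none

Checking pairwise contests:
A beats C 68–31.
C beats F 72–27.
C beats B 50–49.
C beats E 72–27.
B beats A 76–23.
C beats D 99–0.
Every option loses at least one head-to-head, so there is no Condorcet winner.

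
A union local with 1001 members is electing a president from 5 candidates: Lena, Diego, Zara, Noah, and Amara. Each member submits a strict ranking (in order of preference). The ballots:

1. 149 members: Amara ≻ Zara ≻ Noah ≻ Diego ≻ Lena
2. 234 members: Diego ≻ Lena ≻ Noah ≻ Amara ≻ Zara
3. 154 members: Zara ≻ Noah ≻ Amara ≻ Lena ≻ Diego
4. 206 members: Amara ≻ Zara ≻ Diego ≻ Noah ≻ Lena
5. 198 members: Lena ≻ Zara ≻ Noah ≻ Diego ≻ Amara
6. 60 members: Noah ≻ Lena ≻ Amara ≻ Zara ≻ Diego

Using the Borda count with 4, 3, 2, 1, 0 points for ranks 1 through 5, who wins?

Zara

Lena: 149·0 + 234·3 + 154·1 + 206·0 + 198·4 + 60·3 = 1828
Diego: 149·1 + 234·4 + 154·0 + 206·2 + 198·1 + 60·0 = 1695
Zara: 149·3 + 234·0 + 154·4 + 206·3 + 198·3 + 60·1 = 2335
Noah: 149·2 + 234·2 + 154·3 + 206·1 + 198·2 + 60·4 = 2070
Amara: 149·4 + 234·1 + 154·2 + 206·4 + 198·0 + 60·2 = 2082
Zara has the highest Borda score (2335).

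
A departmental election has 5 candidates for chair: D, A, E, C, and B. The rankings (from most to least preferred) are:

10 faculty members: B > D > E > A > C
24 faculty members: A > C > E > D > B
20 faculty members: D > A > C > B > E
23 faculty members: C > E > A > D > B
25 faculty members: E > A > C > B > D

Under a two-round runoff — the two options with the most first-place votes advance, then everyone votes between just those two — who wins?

E

Round 1 first-place votes: D 20, A 24, E 25, C 23, B 10.
E and A advance.
Runoff: E is preferred to A by 58 voters; A by 44.
E wins the runoff.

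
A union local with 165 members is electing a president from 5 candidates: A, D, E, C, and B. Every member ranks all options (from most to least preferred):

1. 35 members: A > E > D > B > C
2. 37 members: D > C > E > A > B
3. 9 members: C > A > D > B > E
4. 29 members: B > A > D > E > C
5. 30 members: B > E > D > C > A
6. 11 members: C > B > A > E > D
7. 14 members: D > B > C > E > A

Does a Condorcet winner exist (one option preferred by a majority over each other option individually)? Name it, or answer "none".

none

Checking pairwise contests:
C beats A 101–64.
A beats D 84–81.
A beats E 84–81.
D beats C 145–20.
D beats B 95–70.
Every option loses at least one head-to-head, so there is no Condorcet winner.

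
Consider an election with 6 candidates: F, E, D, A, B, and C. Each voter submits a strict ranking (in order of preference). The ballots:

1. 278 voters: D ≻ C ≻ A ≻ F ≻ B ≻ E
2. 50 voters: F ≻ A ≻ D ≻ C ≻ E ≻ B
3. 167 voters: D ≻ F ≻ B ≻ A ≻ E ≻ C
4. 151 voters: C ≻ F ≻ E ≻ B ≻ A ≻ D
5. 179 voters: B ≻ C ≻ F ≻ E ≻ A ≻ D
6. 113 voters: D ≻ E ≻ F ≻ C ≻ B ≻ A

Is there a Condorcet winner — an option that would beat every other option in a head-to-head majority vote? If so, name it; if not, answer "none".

D

D vs F: 558–380 for D.
D vs E: 608–330 for D.
D vs A: 558–380 for D.
D vs B: 608–330 for D.
D vs C: 608–330 for D.
D beats every other option head-to-head.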